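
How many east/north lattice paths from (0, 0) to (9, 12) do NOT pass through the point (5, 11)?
Number of paths = 272090

Total paths from (0, 0) to (9, 12): C(21, 9) = 293930. Paths through (5, 11): (paths (0, 0) → (5, 11)) × (paths (5, 11) → (9, 12)) = C(16, 5) · C(5, 4) = 4368 · 5 = 21840. Avoidance count = 293930 − 21840 = 272090.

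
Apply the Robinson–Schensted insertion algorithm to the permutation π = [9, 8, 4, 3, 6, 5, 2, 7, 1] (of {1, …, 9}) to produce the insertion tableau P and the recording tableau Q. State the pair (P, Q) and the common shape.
P = [1, 5, 7] / [2, 6] / [3] / [4] / [8] / [9];  Q = [1, 5, 8] / [2, 6] / [3] / [4] / [7] / [9];  common shape = (3, 2, 1, 1, 1, 1)

Row-insert the values π_1, π_2, … into P one at a time, bumping the leftmost entry strictly greater than the inserted value down to the next row. The recording tableau Q records, in position (i, j), the step at which that cell was added to P.
  Insert 9 (step 1): P = [9];  Q = [1]
  Insert 8 (step 2): P = [8] / [9];  Q = [1] / [2]
  Insert 4 (step 3): P = [4] / [8] / [9];  Q = [1] / [2] / [3]
  Insert 3 (step 4): P = [3] / [4] / [8] / [9];  Q = [1] / [2] / [3] / [4]
  Insert 6 (step 5): P = [3, 6] / [4] / [8] / [9];  Q = [1, 5] / [2] / [3] / [4]
  Insert 5 (step 6): P = [3, 5] / [4, 6] / [8] / [9];  Q = [1, 5] / [2, 6] / [3] / [4]
  Insert 2 (step 7): P = [2, 5] / [3, 6] / [4] / [8] / [9];  Q = [1, 5] / [2, 6] / [3] / [4] / [7]
  Insert 7 (step 8): P = [2, 5, 7] / [3, 6] / [4] / [8] / [9];  Q = [1, 5, 8] / [2, 6] / [3] / [4] / [7]
  Insert 1 (step 9): P = [1, 5, 7] / [2, 6] / [3] / [4] / [8] / [9];  Q = [1, 5, 8] / [2, 6] / [3] / [4] / [7] / [9]
Final shape: (3, 2, 1, 1, 1, 1).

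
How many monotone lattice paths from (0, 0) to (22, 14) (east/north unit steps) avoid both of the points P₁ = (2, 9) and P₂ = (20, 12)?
Number of paths = 2439056910

Inclusion–exclusion. Total paths: C(36, 22) = 3796297200. Through P₁: C(11, 2)·C(25, 20) = 2922150. Through P₂: C(32, 20)·C(4, 2) = 1354757040. Since P₁ is strictly southwest of P₂, a monotone path through both must visit P₁ then P₂; paths through both = C(11, 2)·C(21, 18)·C(4, 2) = 438900. Avoid both = 3796297200 − 2922150 − 1354757040 + 438900 = 2439056910.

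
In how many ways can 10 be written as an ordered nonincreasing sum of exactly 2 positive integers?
p(10, 2 parts) = 5

Partitions of n into exactly k parts ↔ partitions of n − k into at most k parts (subtract 1 from each part). For n = 10, k = 2, the partitions are: 9+1, 8+2, 7+3, 6+4, 5+5. Count = 5.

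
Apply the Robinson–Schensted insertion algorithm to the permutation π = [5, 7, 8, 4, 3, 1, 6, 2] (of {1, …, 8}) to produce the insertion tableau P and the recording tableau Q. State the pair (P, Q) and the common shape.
P = [1, 2, 8] / [3, 6] / [4, 7] / [5];  Q = [1, 2, 3] / [4, 7] / [5, 8] / [6];  common shape = (3, 2, 2, 1)

Row-insert the values π_1, π_2, … into P one at a time, bumping the leftmost entry strictly greater than the inserted value down to the next row. The recording tableau Q records, in position (i, j), the step at which that cell was added to P.
  Insert 5 (step 1): P = [5];  Q = [1]
  Insert 7 (step 2): P = [5, 7];  Q = [1, 2]
  Insert 8 (step 3): P = [5, 7, 8];  Q = [1, 2, 3]
  Insert 4 (step 4): P = [4, 7, 8] / [5];  Q = [1, 2, 3] / [4]
  Insert 3 (step 5): P = [3, 7, 8] / [4] / [5];  Q = [1, 2, 3] / [4] / [5]
  Insert 1 (step 6): P = [1, 7, 8] / [3] / [4] / [5];  Q = [1, 2, 3] / [4] / [5] / [6]
  Insert 6 (step 7): P = [1, 6, 8] / [3, 7] / [4] / [5];  Q = [1, 2, 3] / [4, 7] / [5] / [6]
  Insert 2 (step 8): P = [1, 2, 8] / [3, 6] / [4, 7] / [5];  Q = [1, 2, 3] / [4, 7] / [5, 8] / [6]
Final shape: (3, 2, 2, 1).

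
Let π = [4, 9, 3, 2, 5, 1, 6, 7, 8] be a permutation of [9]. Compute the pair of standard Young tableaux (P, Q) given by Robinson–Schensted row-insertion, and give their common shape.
P = [1, 5, 6, 7, 8] / [2, 9] / [3] / [4];  Q = [1, 2, 7, 8, 9] / [3, 5] / [4] / [6];  common shape = (5, 2, 1, 1)

Row-insert the values π_1, π_2, … into P one at a time, bumping the leftmost entry strictly greater than the inserted value down to the next row. The recording tableau Q records, in position (i, j), the step at which that cell was added to P.
  Insert 4 (step 1): P = [4];  Q = [1]
  Insert 9 (step 2): P = [4, 9];  Q = [1, 2]
  Insert 3 (step 3): P = [3, 9] / [4];  Q = [1, 2] / [3]
  Insert 2 (step 4): P = [2, 9] / [3] / [4];  Q = [1, 2] / [3] / [4]
  Insert 5 (step 5): P = [2, 5] / [3, 9] / [4];  Q = [1, 2] / [3, 5] / [4]
  Insert 1 (step 6): P = [1, 5] / [2, 9] / [3] / [4];  Q = [1, 2] / [3, 5] / [4] / [6]
  Insert 6 (step 7): P = [1, 5, 6] / [2, 9] / [3] / [4];  Q = [1, 2, 7] / [3, 5] / [4] / [6]
  Insert 7 (step 8): P = [1, 5, 6, 7] / [2, 9] / [3] / [4];  Q = [1, 2, 7, 8] / [3, 5] / [4] / [6]
  Insert 8 (step 9): P = [1, 5, 6, 7, 8] / [2, 9] / [3] / [4];  Q = [1, 2, 7, 8, 9] / [3, 5] / [4] / [6]
Final shape: (5, 2, 1, 1).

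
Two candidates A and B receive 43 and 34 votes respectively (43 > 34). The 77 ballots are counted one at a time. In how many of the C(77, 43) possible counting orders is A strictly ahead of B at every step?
Strict-lead orderings = 951385550073787350900

Total orderings of the 77 votes with 43 for A: C(77, 43) = 8139631928409069557700. By the Bertrand ballot formula (Cycle Lemma / reflection principle), the number of orderings in which A is strictly ahead of B throughout is (p − q)/(p + q) · C(p + q, p) = (43 − 34)/(43 + 34) · 8139631928409069557700 = 951385550073787350900.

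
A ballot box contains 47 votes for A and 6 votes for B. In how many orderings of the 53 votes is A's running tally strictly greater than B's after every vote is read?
Strict-lead orderings = 17759560

Total orderings of the 53 votes with 47 for A: C(53, 47) = 22957480. By the Bertrand ballot formula (Cycle Lemma / reflection principle), the number of orderings in which A is strictly ahead of B throughout is (p − q)/(p + q) · C(p + q, p) = (47 − 6)/(47 + 6) · 22957480 = 17759560.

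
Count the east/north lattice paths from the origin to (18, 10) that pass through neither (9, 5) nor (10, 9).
Number of paths = 8373794

Inclusion–exclusion. Total paths: C(28, 18) = 13123110. Through P₁: C(14, 9)·C(14, 9) = 4008004. Through P₂: C(19, 10)·C(9, 8) = 831402. Since P₁ is strictly southwest of P₂, a monotone path through both must visit P₁ then P₂; paths through both = C(14, 9)·C(5, 1)·C(9, 8) = 90090. Avoid both = 13123110 − 4008004 − 831402 + 90090 = 8373794.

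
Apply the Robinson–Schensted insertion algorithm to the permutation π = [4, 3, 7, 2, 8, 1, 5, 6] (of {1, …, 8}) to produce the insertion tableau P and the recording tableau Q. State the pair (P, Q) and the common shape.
P = [1, 5, 6] / [2, 7, 8] / [3] / [4];  Q = [1, 3, 5] / [2, 7, 8] / [4] / [6];  common shape = (3, 3, 1, 1)

Row-insert the values π_1, π_2, … into P one at a time, bumping the leftmost entry strictly greater than the inserted value down to the next row. The recording tableau Q records, in position (i, j), the step at which that cell was added to P.
  Insert 4 (step 1): P = [4];  Q = [1]
  Insert 3 (step 2): P = [3] / [4];  Q = [1] / [2]
  Insert 7 (step 3): P = [3, 7] / [4];  Q = [1, 3] / [2]
  Insert 2 (step 4): P = [2, 7] / [3] / [4];  Q = [1, 3] / [2] / [4]
  Insert 8 (step 5): P = [2, 7, 8] / [3] / [4];  Q = [1, 3, 5] / [2] / [4]
  Insert 1 (step 6): P = [1, 7, 8] / [2] / [3] / [4];  Q = [1, 3, 5] / [2] / [4] / [6]
  Insert 5 (step 7): P = [1, 5, 8] / [2, 7] / [3] / [4];  Q = [1, 3, 5] / [2, 7] / [4] / [6]
  Insert 6 (step 8): P = [1, 5, 6] / [2, 7, 8] / [3] / [4];  Q = [1, 3, 5] / [2, 7, 8] / [4] / [6]
Final shape: (3, 3, 1, 1).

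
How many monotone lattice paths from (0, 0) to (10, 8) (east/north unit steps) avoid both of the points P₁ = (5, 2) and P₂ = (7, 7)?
Number of paths = 22092

Inclusion–exclusion. Total paths: C(18, 10) = 43758. Through P₁: C(7, 5)·C(11, 5) = 9702. Through P₂: C(14, 7)·C(4, 3) = 13728. Since P₁ is strictly southwest of P₂, a monotone path through both must visit P₁ then P₂; paths through both = C(7, 5)·C(7, 2)·C(4, 3) = 1764. Avoid both = 43758 − 9702 − 13728 + 1764 = 22092.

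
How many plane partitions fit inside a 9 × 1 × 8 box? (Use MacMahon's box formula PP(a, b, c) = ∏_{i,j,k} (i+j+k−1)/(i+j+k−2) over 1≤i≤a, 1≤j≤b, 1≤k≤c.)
PP(9, 1, 8) = 24310

Evaluate the triple product over i = 1..9, j = 1..1, k = 1..8. The factors are (2/1) · (3/2) · (4/3) · (5/4) · (6/5) · (7/6) · (8/7) · (9/8) · … (72 factors total). The numerators and denominators telescope so the product is an integer; carrying out the multiplication exactly gives PP(9, 1, 8) = 24310.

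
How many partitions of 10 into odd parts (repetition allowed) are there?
p_odd(10) = 10

Partitions of 10 using only odd parts 1, 3, 5, …: 9+1, 7+3, 7+1+1+1, 5+5, 5+3+1+1, 5+1+1+1+1+1, 3+3+3+1, 3+3+1+1+1+1, 3+1+1+1+1+1+1+1, 1+1+1+1+1+1+1+1+1+1. There are 10. (Euler: this equals q(10), the number of distinct-part partitions.)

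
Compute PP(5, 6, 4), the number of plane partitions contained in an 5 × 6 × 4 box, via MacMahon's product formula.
PP(5, 6, 4) = 133613766

Evaluate the triple product over i = 1..5, j = 1..6, k = 1..4. The factors are (2/1) · (3/2) · (4/3) · (5/4) · (3/2) · (4/3) · (5/4) · (6/5) · … (120 factors total). The numerators and denominators telescope so the product is an integer; carrying out the multiplication exactly gives PP(5, 6, 4) = 133613766.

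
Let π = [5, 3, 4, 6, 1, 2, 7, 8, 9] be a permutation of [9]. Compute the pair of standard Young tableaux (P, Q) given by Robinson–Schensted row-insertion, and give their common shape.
P = [1, 2, 6, 7, 8, 9] / [3, 4] / [5];  Q = [1, 3, 4, 7, 8, 9] / [2, 6] / [5];  common shape = (6, 2, 1)

Row-insert the values π_1, π_2, … into P one at a time, bumping the leftmost entry strictly greater than the inserted value down to the next row. The recording tableau Q records, in position (i, j), the step at which that cell was added to P.
  Insert 5 (step 1): P = [5];  Q = [1]
  Insert 3 (step 2): P = [3] / [5];  Q = [1] / [2]
  Insert 4 (step 3): P = [3, 4] / [5];  Q = [1, 3] / [2]
  Insert 6 (step 4): P = [3, 4, 6] / [5];  Q = [1, 3, 4] / [2]
  Insert 1 (step 5): P = [1, 4, 6] / [3] / [5];  Q = [1, 3, 4] / [2] / [5]
  Insert 2 (step 6): P = [1, 2, 6] / [3, 4] / [5];  Q = [1, 3, 4] / [2, 6] / [5]
  Insert 7 (step 7): P = [1, 2, 6, 7] / [3, 4] / [5];  Q = [1, 3, 4, 7] / [2, 6] / [5]
  Insert 8 (step 8): P = [1, 2, 6, 7, 8] / [3, 4] / [5];  Q = [1, 3, 4, 7, 8] / [2, 6] / [5]
  Insert 9 (step 9): P = [1, 2, 6, 7, 8, 9] / [3, 4] / [5];  Q = [1, 3, 4, 7, 8, 9] / [2, 6] / [5]
Final shape: (6, 2, 1).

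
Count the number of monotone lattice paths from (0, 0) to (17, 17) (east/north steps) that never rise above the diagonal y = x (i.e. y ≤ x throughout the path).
Number of paths = 129644790

By the reflection principle (André's argument), the number of monotone paths to (17, 17) with n ≤ m that never go above y = x is C(34, 17) − C(34, 18) = 2333606220 − 2203961430 = 129644790.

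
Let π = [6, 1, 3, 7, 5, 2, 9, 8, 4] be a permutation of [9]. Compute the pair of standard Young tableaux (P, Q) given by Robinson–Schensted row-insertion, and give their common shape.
P = [1, 2, 4, 8] / [3, 5, 9] / [6, 7];  Q = [1, 3, 4, 7] / [2, 5, 8] / [6, 9];  common shape = (4, 3, 2)

Row-insert the values π_1, π_2, … into P one at a time, bumping the leftmost entry strictly greater than the inserted value down to the next row. The recording tableau Q records, in position (i, j), the step at which that cell was added to P.
  Insert 6 (step 1): P = [6];  Q = [1]
  Insert 1 (step 2): P = [1] / [6];  Q = [1] / [2]
  Insert 3 (step 3): P = [1, 3] / [6];  Q = [1, 3] / [2]
  Insert 7 (step 4): P = [1, 3, 7] / [6];  Q = [1, 3, 4] / [2]
  Insert 5 (step 5): P = [1, 3, 5] / [6, 7];  Q = [1, 3, 4] / [2, 5]
  Insert 2 (step 6): P = [1, 2, 5] / [3, 7] / [6];  Q = [1, 3, 4] / [2, 5] / [6]
  Insert 9 (step 7): P = [1, 2, 5, 9] / [3, 7] / [6];  Q = [1, 3, 4, 7] / [2, 5] / [6]
  Insert 8 (step 8): P = [1, 2, 5, 8] / [3, 7, 9] / [6];  Q = [1, 3, 4, 7] / [2, 5, 8] / [6]
  Insert 4 (step 9): P = [1, 2, 4, 8] / [3, 5, 9] / [6, 7];  Q = [1, 3, 4, 7] / [2, 5, 8] / [6, 9]
Final shape: (4, 3, 2).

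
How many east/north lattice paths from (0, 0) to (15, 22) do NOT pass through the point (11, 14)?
Number of paths = 7157786760

Total paths from (0, 0) to (15, 22): C(37, 15) = 9364199760. Paths through (11, 14): (paths (0, 0) → (11, 14)) × (paths (11, 14) → (15, 22)) = C(25, 11) · C(12, 4) = 4457400 · 495 = 2206413000. Avoidance count = 9364199760 − 2206413000 = 7157786760.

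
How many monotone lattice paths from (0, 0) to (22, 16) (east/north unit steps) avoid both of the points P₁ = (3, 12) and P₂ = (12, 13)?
Number of paths = 20749960905

Inclusion–exclusion. Total paths: C(38, 22) = 22239974430. Through P₁: C(15, 3)·C(23, 19) = 4029025. Through P₂: C(25, 12)·C(13, 10) = 1487285800. Since P₁ is strictly southwest of P₂, a monotone path through both must visit P₁ then P₂; paths through both = C(15, 3)·C(10, 9)·C(13, 10) = 1301300. Avoid both = 22239974430 − 4029025 − 1487285800 + 1301300 = 20749960905.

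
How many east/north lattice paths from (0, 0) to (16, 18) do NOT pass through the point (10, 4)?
Number of paths = 2165162670

Total paths from (0, 0) to (16, 18): C(34, 16) = 2203961430. Paths through (10, 4): (paths (0, 0) → (10, 4)) × (paths (10, 4) → (16, 18)) = C(14, 10) · C(20, 6) = 1001 · 38760 = 38798760. Avoidance count = 2203961430 − 38798760 = 2165162670.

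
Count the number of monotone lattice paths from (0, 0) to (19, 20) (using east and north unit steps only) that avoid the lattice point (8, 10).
Number of paths = 53489117682

Total paths from (0, 0) to (19, 20): C(39, 19) = 68923264410. Paths through (8, 10): (paths (0, 0) → (8, 10)) × (paths (8, 10) → (19, 20)) = C(18, 8) · C(21, 11) = 43758 · 352716 = 15434146728. Avoidance count = 68923264410 − 15434146728 = 53489117682.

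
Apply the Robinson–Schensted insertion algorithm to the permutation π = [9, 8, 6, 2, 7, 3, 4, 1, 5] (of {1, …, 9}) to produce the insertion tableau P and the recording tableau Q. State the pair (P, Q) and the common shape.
P = [1, 3, 4, 5] / [2, 7] / [6] / [8] / [9];  Q = [1, 5, 7, 9] / [2, 6] / [3] / [4] / [8];  common shape = (4, 2, 1, 1, 1)

Row-insert the values π_1, π_2, … into P one at a time, bumping the leftmost entry strictly greater than the inserted value down to the next row. The recording tableau Q records, in position (i, j), the step at which that cell was added to P.
  Insert 9 (step 1): P = [9];  Q = [1]
  Insert 8 (step 2): P = [8] / [9];  Q = [1] / [2]
  Insert 6 (step 3): P = [6] / [8] / [9];  Q = [1] / [2] / [3]
  Insert 2 (step 4): P = [2] / [6] / [8] / [9];  Q = [1] / [2] / [3] / [4]
  Insert 7 (step 5): P = [2, 7] / [6] / [8] / [9];  Q = [1, 5] / [2] / [3] / [4]
  Insert 3 (step 6): P = [2, 3] / [6, 7] / [8] / [9];  Q = [1, 5] / [2, 6] / [3] / [4]
  Insert 4 (step 7): P = [2, 3, 4] / [6, 7] / [8] / [9];  Q = [1, 5, 7] / [2, 6] / [3] / [4]
  Insert 1 (step 8): P = [1, 3, 4] / [2, 7] / [6] / [8] / [9];  Q = [1, 5, 7] / [2, 6] / [3] / [4] / [8]
  Insert 5 (step 9): P = [1, 3, 4, 5] / [2, 7] / [6] / [8] / [9];  Q = [1, 5, 7, 9] / [2, 6] / [3] / [4] / [8]
Final shape: (4, 2, 1, 1, 1).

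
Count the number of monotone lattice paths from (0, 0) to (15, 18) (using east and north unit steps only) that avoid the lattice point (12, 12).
Number of paths = 810009216

Total paths from (0, 0) to (15, 18): C(33, 15) = 1037158320. Paths through (12, 12): (paths (0, 0) → (12, 12)) × (paths (12, 12) → (15, 18)) = C(24, 12) · C(9, 3) = 2704156 · 84 = 227149104. Avoidance count = 1037158320 − 227149104 = 810009216.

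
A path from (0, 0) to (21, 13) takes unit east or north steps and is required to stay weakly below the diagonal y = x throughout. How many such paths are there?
Number of paths = 379629720

By the reflection principle (André's argument), the number of monotone paths to (21, 13) with n ≤ m that never go above y = x is C(34, 21) − C(34, 22) = 927983760 − 548354040 = 379629720.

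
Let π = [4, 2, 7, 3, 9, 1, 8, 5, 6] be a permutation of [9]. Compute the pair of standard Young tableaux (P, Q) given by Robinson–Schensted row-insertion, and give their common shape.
P = [1, 3, 5, 6] / [2, 7, 8] / [4, 9];  Q = [1, 3, 5, 9] / [2, 4, 7] / [6, 8];  common shape = (4, 3, 2)

Row-insert the values π_1, π_2, … into P one at a time, bumping the leftmost entry strictly greater than the inserted value down to the next row. The recording tableau Q records, in position (i, j), the step at which that cell was added to P.
  Insert 4 (step 1): P = [4];  Q = [1]
  Insert 2 (step 2): P = [2] / [4];  Q = [1] / [2]
  Insert 7 (step 3): P = [2, 7] / [4];  Q = [1, 3] / [2]
  Insert 3 (step 4): P = [2, 3] / [4, 7];  Q = [1, 3] / [2, 4]
  Insert 9 (step 5): P = [2, 3, 9] / [4, 7];  Q = [1, 3, 5] / [2, 4]
  Insert 1 (step 6): P = [1, 3, 9] / [2, 7] / [4];  Q = [1, 3, 5] / [2, 4] / [6]
  Insert 8 (step 7): P = [1, 3, 8] / [2, 7, 9] / [4];  Q = [1, 3, 5] / [2, 4, 7] / [6]
  Insert 5 (step 8): P = [1, 3, 5] / [2, 7, 8] / [4, 9];  Q = [1, 3, 5] / [2, 4, 7] / [6, 8]
  Insert 6 (step 9): P = [1, 3, 5, 6] / [2, 7, 8] / [4, 9];  Q = [1, 3, 5, 9] / [2, 4, 7] / [6, 8]
Final shape: (4, 3, 2).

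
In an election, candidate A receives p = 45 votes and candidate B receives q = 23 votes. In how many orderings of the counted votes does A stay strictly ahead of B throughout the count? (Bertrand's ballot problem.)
Strict-lead orderings = 259456994787550560

Total orderings of the 68 votes with 45 for A: C(68, 45) = 801957983888792640. By the Bertrand ballot formula (Cycle Lemma / reflection principle), the number of orderings in which A is strictly ahead of B throughout is (p − q)/(p + q) · C(p + q, p) = (45 − 23)/(45 + 23) · 801957983888792640 = 259456994787550560.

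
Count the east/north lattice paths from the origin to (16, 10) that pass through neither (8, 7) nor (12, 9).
Number of paths = 3262935

Inclusion–exclusion. Total paths: C(26, 16) = 5311735. Through P₁: C(15, 8)·C(11, 8) = 1061775. Through P₂: C(21, 12)·C(5, 4) = 1469650. Since P₁ is strictly southwest of P₂, a monotone path through both must visit P₁ then P₂; paths through both = C(15, 8)·C(6, 4)·C(5, 4) = 482625. Avoid both = 5311735 − 1061775 − 1469650 + 482625 = 3262935.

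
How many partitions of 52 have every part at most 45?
p(52, parts ≤ 45) = 281559

Use the recurrence p(n, m) = p(n, m−1) + p(n−m, m): either the largest part is < m (count p(n, m−1)) or the largest part is exactly m (remove one copy of m, count p(n−m, m)). With p(0, ·) = 1 this gives p(52, parts ≤ 45) = 281559. (By conjugating Young diagrams, this also counts partitions of 52 into at most 45 parts.)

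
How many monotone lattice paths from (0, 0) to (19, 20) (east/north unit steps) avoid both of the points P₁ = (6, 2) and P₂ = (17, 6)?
Number of paths = 63140651070

Inclusion–exclusion. Total paths: C(39, 19) = 68923264410. Through P₁: C(8, 6)·C(31, 13) = 5775086100. Through P₂: C(23, 17)·C(16, 2) = 12113640. Since P₁ is strictly southwest of P₂, a monotone path through both must visit P₁ then P₂; paths through both = C(8, 6)·C(15, 11)·C(16, 2) = 4586400. Avoid both = 68923264410 − 5775086100 − 12113640 + 4586400 = 63140651070.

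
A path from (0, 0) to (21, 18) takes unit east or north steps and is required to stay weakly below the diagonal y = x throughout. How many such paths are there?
Number of paths = 11338026180

By the reflection principle (André's argument), the number of monotone paths to (21, 18) with n ≤ m that never go above y = x is C(39, 21) − C(39, 22) = 62359143990 − 51021117810 = 11338026180.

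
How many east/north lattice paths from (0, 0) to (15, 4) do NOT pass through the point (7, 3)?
Number of paths = 2796

Total paths from (0, 0) to (15, 4): C(19, 15) = 3876. Paths through (7, 3): (paths (0, 0) → (7, 3)) × (paths (7, 3) → (15, 4)) = C(10, 7) · C(9, 8) = 120 · 9 = 1080. Avoidance count = 3876 − 1080 = 2796.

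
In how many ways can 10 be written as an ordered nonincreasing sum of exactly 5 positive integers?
p(10, 5 parts) = 7

Partitions of n into exactly k parts ↔ partitions of n − k into at most k parts (subtract 1 from each part). For n = 10, k = 5, the partitions are: 6+1+1+1+1, 5+2+1+1+1, 4+3+1+1+1, 4+2+2+1+1, 3+3+2+1+1, 3+2+2+2+1, 2+2+2+2+2. Count = 7.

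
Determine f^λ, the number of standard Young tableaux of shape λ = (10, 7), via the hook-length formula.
# SYT of shape (10, 7) = 7072

Hook-length formula: f^λ = n! / Π hook(c), product over all cells c of the Young diagram. For λ = (10, 7), n = 17 boxes. Hook lengths by row (left-to-right, top-to-bottom): [11, 10, 9, 8, 7, 6, 5, 3, 2, 1]; [7, 6, 5, 4, 3, 2, 1]. Product of hooks = 50295168000. So f^λ = 17! / 50295168000 = 355687428096000 / 50295168000 = 7072.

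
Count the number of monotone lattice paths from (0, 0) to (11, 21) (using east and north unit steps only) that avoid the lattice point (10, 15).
Number of paths = 106143160

Total paths from (0, 0) to (11, 21): C(32, 11) = 129024480. Paths through (10, 15): (paths (0, 0) → (10, 15)) × (paths (10, 15) → (11, 21)) = C(25, 10) · C(7, 1) = 3268760 · 7 = 22881320. Avoidance count = 129024480 − 22881320 = 106143160.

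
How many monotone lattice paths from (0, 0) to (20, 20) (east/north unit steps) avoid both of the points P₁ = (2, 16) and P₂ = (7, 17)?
Number of paths = 137652105465

Inclusion–exclusion. Total paths: C(40, 20) = 137846528820. Through P₁: C(18, 2)·C(22, 18) = 1119195. Through P₂: C(24, 7)·C(16, 13) = 193818240. Since P₁ is strictly southwest of P₂, a monotone path through both must visit P₁ then P₂; paths through both = C(18, 2)·C(6, 5)·C(16, 13) = 514080. Avoid both = 137846528820 − 1119195 − 193818240 + 514080 = 137652105465.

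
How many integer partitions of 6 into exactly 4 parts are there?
p(6, 4 parts) = 2

Partitions of n into exactly k parts ↔ partitions of n − k into at most k parts (subtract 1 from each part). For n = 6, k = 4, the partitions are: 3+1+1+1, 2+2+1+1. Count = 2.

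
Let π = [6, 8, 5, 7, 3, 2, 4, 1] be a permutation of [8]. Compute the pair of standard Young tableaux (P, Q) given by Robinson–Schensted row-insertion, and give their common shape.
P = [1, 4] / [2, 7] / [3, 8] / [5] / [6];  Q = [1, 2] / [3, 4] / [5, 7] / [6] / [8];  common shape = (2, 2, 2, 1, 1)

Row-insert the values π_1, π_2, … into P one at a time, bumping the leftmost entry strictly greater than the inserted value down to the next row. The recording tableau Q records, in position (i, j), the step at which that cell was added to P.
  Insert 6 (step 1): P = [6];  Q = [1]
  Insert 8 (step 2): P = [6, 8];  Q = [1, 2]
  Insert 5 (step 3): P = [5, 8] / [6];  Q = [1, 2] / [3]
  Insert 7 (step 4): P = [5, 7] / [6, 8];  Q = [1, 2] / [3, 4]
  Insert 3 (step 5): P = [3, 7] / [5, 8] / [6];  Q = [1, 2] / [3, 4] / [5]
  Insert 2 (step 6): P = [2, 7] / [3, 8] / [5] / [6];  Q = [1, 2] / [3, 4] / [5] / [6]
  Insert 4 (step 7): P = [2, 4] / [3, 7] / [5, 8] / [6];  Q = [1, 2] / [3, 4] / [5, 7] / [6]
  Insert 1 (step 8): P = [1, 4] / [2, 7] / [3, 8] / [5] / [6];  Q = [1, 2] / [3, 4] / [5, 7] / [6] / [8]
Final shape: (2, 2, 2, 1, 1).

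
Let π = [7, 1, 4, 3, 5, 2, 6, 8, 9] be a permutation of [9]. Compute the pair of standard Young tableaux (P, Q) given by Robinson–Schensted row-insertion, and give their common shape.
P = [1, 2, 5, 6, 8, 9] / [3] / [4] / [7];  Q = [1, 3, 5, 7, 8, 9] / [2] / [4] / [6];  common shape = (6, 1, 1, 1)

Row-insert the values π_1, π_2, … into P one at a time, bumping the leftmost entry strictly greater than the inserted value down to the next row. The recording tableau Q records, in position (i, j), the step at which that cell was added to P.
  Insert 7 (step 1): P = [7];  Q = [1]
  Insert 1 (step 2): P = [1] / [7];  Q = [1] / [2]
  Insert 4 (step 3): P = [1, 4] / [7];  Q = [1, 3] / [2]
  Insert 3 (step 4): P = [1, 3] / [4] / [7];  Q = [1, 3] / [2] / [4]
  Insert 5 (step 5): P = [1, 3, 5] / [4] / [7];  Q = [1, 3, 5] / [2] / [4]
  Insert 2 (step 6): P = [1, 2, 5] / [3] / [4] / [7];  Q = [1, 3, 5] / [2] / [4] / [6]
  Insert 6 (step 7): P = [1, 2, 5, 6] / [3] / [4] / [7];  Q = [1, 3, 5, 7] / [2] / [4] / [6]
  Insert 8 (step 8): P = [1, 2, 5, 6, 8] / [3] / [4] / [7];  Q = [1, 3, 5, 7, 8] / [2] / [4] / [6]
  Insert 9 (step 9): P = [1, 2, 5, 6, 8, 9] / [3] / [4] / [7];  Q = [1, 3, 5, 7, 8, 9] / [2] / [4] / [6]
Final shape: (6, 1, 1, 1).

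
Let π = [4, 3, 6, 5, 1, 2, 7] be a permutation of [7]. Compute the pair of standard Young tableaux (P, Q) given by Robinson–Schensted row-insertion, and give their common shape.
P = [1, 2, 7] / [3, 5] / [4, 6];  Q = [1, 3, 7] / [2, 4] / [5, 6];  common shape = (3, 2, 2)

Row-insert the values π_1, π_2, … into P one at a time, bumping the leftmost entry strictly greater than the inserted value down to the next row. The recording tableau Q records, in position (i, j), the step at which that cell was added to P.
  Insert 4 (step 1): P = [4];  Q = [1]
  Insert 3 (step 2): P = [3] / [4];  Q = [1] / [2]
  Insert 6 (step 3): P = [3, 6] / [4];  Q = [1, 3] / [2]
  Insert 5 (step 4): P = [3, 5] / [4, 6];  Q = [1, 3] / [2, 4]
  Insert 1 (step 5): P = [1, 5] / [3, 6] / [4];  Q = [1, 3] / [2, 4] / [5]
  Insert 2 (step 6): P = [1, 2] / [3, 5] / [4, 6];  Q = [1, 3] / [2, 4] / [5, 6]
  Insert 7 (step 7): P = [1, 2, 7] / [3, 5] / [4, 6];  Q = [1, 3, 7] / [2, 4] / [5, 6]
Final shape: (3, 2, 2).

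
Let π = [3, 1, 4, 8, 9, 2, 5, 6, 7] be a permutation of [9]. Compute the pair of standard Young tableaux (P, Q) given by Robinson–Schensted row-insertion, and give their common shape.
P = [1, 2, 5, 6, 7] / [3, 4, 8, 9];  Q = [1, 3, 4, 5, 9] / [2, 6, 7, 8];  common shape = (5, 4)

Row-insert the values π_1, π_2, … into P one at a time, bumping the leftmost entry strictly greater than the inserted value down to the next row. The recording tableau Q records, in position (i, j), the step at which that cell was added to P.
  Insert 3 (step 1): P = [3];  Q = [1]
  Insert 1 (step 2): P = [1] / [3];  Q = [1] / [2]
  Insert 4 (step 3): P = [1, 4] / [3];  Q = [1, 3] / [2]
  Insert 8 (step 4): P = [1, 4, 8] / [3];  Q = [1, 3, 4] / [2]
  Insert 9 (step 5): P = [1, 4, 8, 9] / [3];  Q = [1, 3, 4, 5] / [2]
  Insert 2 (step 6): P = [1, 2, 8, 9] / [3, 4];  Q = [1, 3, 4, 5] / [2, 6]
  Insert 5 (step 7): P = [1, 2, 5, 9] / [3, 4, 8];  Q = [1, 3, 4, 5] / [2, 6, 7]
  Insert 6 (step 8): P = [1, 2, 5, 6] / [3, 4, 8, 9];  Q = [1, 3, 4, 5] / [2, 6, 7, 8]
  Insert 7 (step 9): P = [1, 2, 5, 6, 7] / [3, 4, 8, 9];  Q = [1, 3, 4, 5, 9] / [2, 6, 7, 8]
Final shape: (5, 4).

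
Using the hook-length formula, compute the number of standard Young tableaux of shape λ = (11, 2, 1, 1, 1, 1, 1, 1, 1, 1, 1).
# SYT of shape (11, 2, 1, 1, 1, 1, 1, 1, 1, 1, 1) = 3359200

Hook-length formula: f^λ = n! / Π hook(c), product over all cells c of the Young diagram. For λ = (11, 2, 1, 1, 1, 1, 1, 1, 1, 1, 1), n = 22 boxes. Hook lengths by row (left-to-right, top-to-bottom): [21, 11, 9, 8, 7, 6, 5, 4, 3, 2, 1]; [11, 1]; [9]; [8]; [7]; [6]; [5]; [4]; [3]; [2]; [1]. Product of hooks = 334603693670400. So f^λ = 22! / 334603693670400 = 1124000727777607680000 / 334603693670400 = 3359200.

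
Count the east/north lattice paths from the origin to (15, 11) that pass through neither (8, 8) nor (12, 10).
Number of paths = 4367376

Inclusion–exclusion. Total paths: C(26, 15) = 7726160. Through P₁: C(16, 8)·C(10, 7) = 1544400. Through P₂: C(22, 12)·C(4, 3) = 2586584. Since P₁ is strictly southwest of P₂, a monotone path through both must visit P₁ then P₂; paths through both = C(16, 8)·C(6, 4)·C(4, 3) = 772200. Avoid both = 7726160 − 1544400 − 2586584 + 772200 = 4367376.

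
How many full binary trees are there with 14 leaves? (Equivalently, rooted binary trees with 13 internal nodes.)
C_13 = 742900

These full binary trees are counted by the Catalan number C_n = (1/(n + 1)) · C(2n, n). For n = 13: C_13 = (1/14) · C(26, 13) = 10400600/14 = 742900.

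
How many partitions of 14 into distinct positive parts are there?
q(14) = 22

List partitions of 14 into distinct parts: 14, 13+1, 12+2, 11+3, 11+2+1, 10+4, 10+3+1, 9+5, 9+4+1, 9+3+2, 8+6, 8+5+1, 8+4+2, 8+3+2+1, 7+6+1, 7+5+2, 7+4+3, 7+4+2+1, 6+5+3, 6+5+2+1, 6+4+3+1, 5+4+3+2. There are q(14) = 22. (Euler: this equals the number of odd-part partitions of 14.)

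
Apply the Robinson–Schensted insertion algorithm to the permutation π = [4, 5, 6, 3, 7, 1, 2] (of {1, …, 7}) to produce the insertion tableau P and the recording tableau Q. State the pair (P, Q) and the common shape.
P = [1, 2, 6, 7] / [3, 5] / [4];  Q = [1, 2, 3, 5] / [4, 7] / [6];  common shape = (4, 2, 1)

Row-insert the values π_1, π_2, … into P one at a time, bumping the leftmost entry strictly greater than the inserted value down to the next row. The recording tableau Q records, in position (i, j), the step at which that cell was added to P.
  Insert 4 (step 1): P = [4];  Q = [1]
  Insert 5 (step 2): P = [4, 5];  Q = [1, 2]
  Insert 6 (step 3): P = [4, 5, 6];  Q = [1, 2, 3]
  Insert 3 (step 4): P = [3, 5, 6] / [4];  Q = [1, 2, 3] / [4]
  Insert 7 (step 5): P = [3, 5, 6, 7] / [4];  Q = [1, 2, 3, 5] / [4]
  Insert 1 (step 6): P = [1, 5, 6, 7] / [3] / [4];  Q = [1, 2, 3, 5] / [4] / [6]
  Insert 2 (step 7): P = [1, 2, 6, 7] / [3, 5] / [4];  Q = [1, 2, 3, 5] / [4, 7] / [6]
Final shape: (4, 2, 1).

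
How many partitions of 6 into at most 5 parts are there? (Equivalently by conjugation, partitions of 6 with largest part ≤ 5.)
p(6, parts ≤ 5) = 10

Partitions of 6 with all parts ≤ 5: 5+1, 4+2, 4+1+1, 3+3, 3+2+1, 3+1+1+1, 2+2+2, 2+2+1+1, 2+1+1+1+1, 1+1+1+1+1+1. Count = 10.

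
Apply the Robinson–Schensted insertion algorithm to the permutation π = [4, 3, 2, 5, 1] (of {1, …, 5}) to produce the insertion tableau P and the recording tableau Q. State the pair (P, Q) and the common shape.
P = [1, 5] / [2] / [3] / [4];  Q = [1, 4] / [2] / [3] / [5];  common shape = (2, 1, 1, 1)

Row-insert the values π_1, π_2, … into P one at a time, bumping the leftmost entry strictly greater than the inserted value down to the next row. The recording tableau Q records, in position (i, j), the step at which that cell was added to P.
  Insert 4 (step 1): P = [4];  Q = [1]
  Insert 3 (step 2): P = [3] / [4];  Q = [1] / [2]
  Insert 2 (step 3): P = [2] / [3] / [4];  Q = [1] / [2] / [3]
  Insert 5 (step 4): P = [2, 5] / [3] / [4];  Q = [1, 4] / [2] / [3]
  Insert 1 (step 5): P = [1, 5] / [2] / [3] / [4];  Q = [1, 4] / [2] / [3] / [5]
Final shape: (2, 1, 1, 1).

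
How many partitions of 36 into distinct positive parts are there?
q(36) = 668

A partition into distinct parts is a strictly decreasing sequence summing to n. The recurrence d(n, m) = d(n, m−1) + d(n−m, m−1) (use part m at most once) with q(n) = d(n, n) gives q(36) = 668. (Euler's theorem: # distinct-part partitions = # odd-part partitions.)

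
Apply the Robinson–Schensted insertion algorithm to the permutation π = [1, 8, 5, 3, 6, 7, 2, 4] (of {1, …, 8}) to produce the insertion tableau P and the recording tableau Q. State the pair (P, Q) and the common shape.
P = [1, 2, 4, 7] / [3, 6] / [5] / [8];  Q = [1, 2, 5, 6] / [3, 8] / [4] / [7];  common shape = (4, 2, 1, 1)

Row-insert the values π_1, π_2, … into P one at a time, bumping the leftmost entry strictly greater than the inserted value down to the next row. The recording tableau Q records, in position (i, j), the step at which that cell was added to P.
  Insert 1 (step 1): P = [1];  Q = [1]
  Insert 8 (step 2): P = [1, 8];  Q = [1, 2]
  Insert 5 (step 3): P = [1, 5] / [8];  Q = [1, 2] / [3]
  Insert 3 (step 4): P = [1, 3] / [5] / [8];  Q = [1, 2] / [3] / [4]
  Insert 6 (step 5): P = [1, 3, 6] / [5] / [8];  Q = [1, 2, 5] / [3] / [4]
  Insert 7 (step 6): P = [1, 3, 6, 7] / [5] / [8];  Q = [1, 2, 5, 6] / [3] / [4]
  Insert 2 (step 7): P = [1, 2, 6, 7] / [3] / [5] / [8];  Q = [1, 2, 5, 6] / [3] / [4] / [7]
  Insert 4 (step 8): P = [1, 2, 4, 7] / [3, 6] / [5] / [8];  Q = [1, 2, 5, 6] / [3, 8] / [4] / [7]
Final shape: (4, 2, 1, 1).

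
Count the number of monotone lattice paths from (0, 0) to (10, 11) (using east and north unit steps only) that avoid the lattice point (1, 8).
Number of paths = 350736

Total paths from (0, 0) to (10, 11): C(21, 10) = 352716. Paths through (1, 8): (paths (0, 0) → (1, 8)) × (paths (1, 8) → (10, 11)) = C(9, 1) · C(12, 9) = 9 · 220 = 1980. Avoidance count = 352716 − 1980 = 350736.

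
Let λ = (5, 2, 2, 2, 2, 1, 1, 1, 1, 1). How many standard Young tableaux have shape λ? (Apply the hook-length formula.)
# SYT of shape (5, 2, 2, 2, 2, 1, 1, 1, 1, 1) = 656370

Hook-length formula: f^λ = n! / Π hook(c), product over all cells c of the Young diagram. For λ = (5, 2, 2, 2, 2, 1, 1, 1, 1, 1), n = 18 boxes. Hook lengths by row (left-to-right, top-to-bottom): [14, 8, 3, 2, 1]; [10, 4]; [9, 3]; [8, 2]; [7, 1]; [5]; [4]; [3]; [2]; [1]. Product of hooks = 9754214400. So f^λ = 18! / 9754214400 = 6402373705728000 / 9754214400 = 656370.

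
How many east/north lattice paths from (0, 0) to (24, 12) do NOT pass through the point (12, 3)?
Number of paths = 1117939550

Total paths from (0, 0) to (24, 12): C(36, 24) = 1251677700. Paths through (12, 3): (paths (0, 0) → (12, 3)) × (paths (12, 3) → (24, 12)) = C(15, 12) · C(21, 12) = 455 · 293930 = 133738150. Avoidance count = 1251677700 − 133738150 = 1117939550.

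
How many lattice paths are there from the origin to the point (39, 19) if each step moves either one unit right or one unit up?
Number of paths = 947309492837400

A monotone lattice path from (0, 0) to (39, 19) consists of 39 east steps and 19 north steps in some order, so it is determined by which 39 of the 58 steps are east. The count is C(58, 39) = 947309492837400.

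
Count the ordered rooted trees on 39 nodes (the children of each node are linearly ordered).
C_38 = 176733862787006701400

These ordered rooted trees are counted by the Catalan number C_n = (1/(n + 1)) · C(2n, n). For n = 38: C_38 = (1/39) · C(76, 38) = 6892620648693261354600/39 = 176733862787006701400.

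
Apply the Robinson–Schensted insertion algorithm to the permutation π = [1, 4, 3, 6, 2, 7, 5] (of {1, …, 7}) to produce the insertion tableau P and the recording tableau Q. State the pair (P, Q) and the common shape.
P = [1, 2, 5, 7] / [3, 6] / [4];  Q = [1, 2, 4, 6] / [3, 7] / [5];  common shape = (4, 2, 1)

Row-insert the values π_1, π_2, … into P one at a time, bumping the leftmost entry strictly greater than the inserted value down to the next row. The recording tableau Q records, in position (i, j), the step at which that cell was added to P.
  Insert 1 (step 1): P = [1];  Q = [1]
  Insert 4 (step 2): P = [1, 4];  Q = [1, 2]
  Insert 3 (step 3): P = [1, 3] / [4];  Q = [1, 2] / [3]
  Insert 6 (step 4): P = [1, 3, 6] / [4];  Q = [1, 2, 4] / [3]
  Insert 2 (step 5): P = [1, 2, 6] / [3] / [4];  Q = [1, 2, 4] / [3] / [5]
  Insert 7 (step 6): P = [1, 2, 6, 7] / [3] / [4];  Q = [1, 2, 4, 6] / [3] / [5]
  Insert 5 (step 7): P = [1, 2, 5, 7] / [3, 6] / [4];  Q = [1, 2, 4, 6] / [3, 7] / [5]
Final shape: (4, 2, 1).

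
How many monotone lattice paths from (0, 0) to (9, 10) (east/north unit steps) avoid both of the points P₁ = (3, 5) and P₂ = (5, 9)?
Number of paths = 60696

Inclusion–exclusion. Total paths: C(19, 9) = 92378. Through P₁: C(8, 3)·C(11, 6) = 25872. Through P₂: C(14, 5)·C(5, 4) = 10010. Since P₁ is strictly southwest of P₂, a monotone path through both must visit P₁ then P₂; paths through both = C(8, 3)·C(6, 2)·C(5, 4) = 4200. Avoid both = 92378 − 25872 − 10010 + 4200 = 60696.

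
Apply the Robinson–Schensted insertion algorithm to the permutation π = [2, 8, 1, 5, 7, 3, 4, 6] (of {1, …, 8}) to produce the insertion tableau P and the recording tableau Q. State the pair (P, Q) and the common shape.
P = [1, 3, 4, 6] / [2, 5, 7] / [8];  Q = [1, 2, 5, 8] / [3, 4, 7] / [6];  common shape = (4, 3, 1)

Row-insert the values π_1, π_2, … into P one at a time, bumping the leftmost entry strictly greater than the inserted value down to the next row. The recording tableau Q records, in position (i, j), the step at which that cell was added to P.
  Insert 2 (step 1): P = [2];  Q = [1]
  Insert 8 (step 2): P = [2, 8];  Q = [1, 2]
  Insert 1 (step 3): P = [1, 8] / [2];  Q = [1, 2] / [3]
  Insert 5 (step 4): P = [1, 5] / [2, 8];  Q = [1, 2] / [3, 4]
  Insert 7 (step 5): P = [1, 5, 7] / [2, 8];  Q = [1, 2, 5] / [3, 4]
  Insert 3 (step 6): P = [1, 3, 7] / [2, 5] / [8];  Q = [1, 2, 5] / [3, 4] / [6]
  Insert 4 (step 7): P = [1, 3, 4] / [2, 5, 7] / [8];  Q = [1, 2, 5] / [3, 4, 7] / [6]
  Insert 6 (step 8): P = [1, 3, 4, 6] / [2, 5, 7] / [8];  Q = [1, 2, 5, 8] / [3, 4, 7] / [6]
Final shape: (4, 3, 1).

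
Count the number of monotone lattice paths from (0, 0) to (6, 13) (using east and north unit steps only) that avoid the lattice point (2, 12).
Number of paths = 26677

Total paths from (0, 0) to (6, 13): C(19, 6) = 27132. Paths through (2, 12): (paths (0, 0) → (2, 12)) × (paths (2, 12) → (6, 13)) = C(14, 2) · C(5, 4) = 91 · 5 = 455. Avoidance count = 27132 − 455 = 26677.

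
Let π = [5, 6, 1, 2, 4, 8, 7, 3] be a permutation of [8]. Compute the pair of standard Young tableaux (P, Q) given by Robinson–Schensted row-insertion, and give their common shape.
P = [1, 2, 3, 7] / [4, 6, 8] / [5];  Q = [1, 2, 5, 6] / [3, 4, 7] / [8];  common shape = (4, 3, 1)

Row-insert the values π_1, π_2, … into P one at a time, bumping the leftmost entry strictly greater than the inserted value down to the next row. The recording tableau Q records, in position (i, j), the step at which that cell was added to P.
  Insert 5 (step 1): P = [5];  Q = [1]
  Insert 6 (step 2): P = [5, 6];  Q = [1, 2]
  Insert 1 (step 3): P = [1, 6] / [5];  Q = [1, 2] / [3]
  Insert 2 (step 4): P = [1, 2] / [5, 6];  Q = [1, 2] / [3, 4]
  Insert 4 (step 5): P = [1, 2, 4] / [5, 6];  Q = [1, 2, 5] / [3, 4]
  Insert 8 (step 6): P = [1, 2, 4, 8] / [5, 6];  Q = [1, 2, 5, 6] / [3, 4]
  Insert 7 (step 7): P = [1, 2, 4, 7] / [5, 6, 8];  Q = [1, 2, 5, 6] / [3, 4, 7]
  Insert 3 (step 8): P = [1, 2, 3, 7] / [4, 6, 8] / [5];  Q = [1, 2, 5, 6] / [3, 4, 7] / [8]
Final shape: (4, 3, 1).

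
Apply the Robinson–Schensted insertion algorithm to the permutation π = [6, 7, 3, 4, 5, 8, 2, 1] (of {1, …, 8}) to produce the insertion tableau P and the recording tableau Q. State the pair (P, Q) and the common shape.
P = [1, 4, 5, 8] / [2, 7] / [3] / [6];  Q = [1, 2, 5, 6] / [3, 4] / [7] / [8];  common shape = (4, 2, 1, 1)

Row-insert the values π_1, π_2, … into P one at a time, bumping the leftmost entry strictly greater than the inserted value down to the next row. The recording tableau Q records, in position (i, j), the step at which that cell was added to P.
  Insert 6 (step 1): P = [6];  Q = [1]
  Insert 7 (step 2): P = [6, 7];  Q = [1, 2]
  Insert 3 (step 3): P = [3, 7] / [6];  Q = [1, 2] / [3]
  Insert 4 (step 4): P = [3, 4] / [6, 7];  Q = [1, 2] / [3, 4]
  Insert 5 (step 5): P = [3, 4, 5] / [6, 7];  Q = [1, 2, 5] / [3, 4]
  Insert 8 (step 6): P = [3, 4, 5, 8] / [6, 7];  Q = [1, 2, 5, 6] / [3, 4]
  Insert 2 (step 7): P = [2, 4, 5, 8] / [3, 7] / [6];  Q = [1, 2, 5, 6] / [3, 4] / [7]
  Insert 1 (step 8): P = [1, 4, 5, 8] / [2, 7] / [3] / [6];  Q = [1, 2, 5, 6] / [3, 4] / [7] / [8]
Final shape: (4, 2, 1, 1).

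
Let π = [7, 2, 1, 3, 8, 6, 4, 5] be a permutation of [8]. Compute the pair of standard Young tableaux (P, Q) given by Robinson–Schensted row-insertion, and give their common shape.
P = [1, 3, 4, 5] / [2, 6] / [7, 8];  Q = [1, 4, 5, 8] / [2, 6] / [3, 7];  common shape = (4, 2, 2)

Row-insert the values π_1, π_2, … into P one at a time, bumping the leftmost entry strictly greater than the inserted value down to the next row. The recording tableau Q records, in position (i, j), the step at which that cell was added to P.
  Insert 7 (step 1): P = [7];  Q = [1]
  Insert 2 (step 2): P = [2] / [7];  Q = [1] / [2]
  Insert 1 (step 3): P = [1] / [2] / [7];  Q = [1] / [2] / [3]
  Insert 3 (step 4): P = [1, 3] / [2] / [7];  Q = [1, 4] / [2] / [3]
  Insert 8 (step 5): P = [1, 3, 8] / [2] / [7];  Q = [1, 4, 5] / [2] / [3]
  Insert 6 (step 6): P = [1, 3, 6] / [2, 8] / [7];  Q = [1, 4, 5] / [2, 6] / [3]
  Insert 4 (step 7): P = [1, 3, 4] / [2, 6] / [7, 8];  Q = [1, 4, 5] / [2, 6] / [3, 7]
  Insert 5 (step 8): P = [1, 3, 4, 5] / [2, 6] / [7, 8];  Q = [1, 4, 5, 8] / [2, 6] / [3, 7]
Final shape: (4, 2, 2).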